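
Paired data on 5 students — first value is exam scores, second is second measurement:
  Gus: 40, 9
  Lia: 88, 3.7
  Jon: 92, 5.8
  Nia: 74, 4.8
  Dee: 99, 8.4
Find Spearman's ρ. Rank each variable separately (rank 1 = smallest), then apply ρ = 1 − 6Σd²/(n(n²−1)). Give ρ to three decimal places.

-0.100

Ranks of variable 1: 1, 3, 4, 2, 5
Ranks of variable 2: 5, 1, 3, 2, 4
d = r₁ − r₂: -4, 2, 1, 0, 1
d²: 16, 4, 1, 0, 1; Σd² = 22
ρ = 1 − 6·22/(5·24) = 1 − 132/120 = -0.100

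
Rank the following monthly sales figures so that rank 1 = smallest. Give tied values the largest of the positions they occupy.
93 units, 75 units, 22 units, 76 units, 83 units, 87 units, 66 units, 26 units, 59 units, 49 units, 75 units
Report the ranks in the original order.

11, 7, 1, 8, 9, 10, 5, 2, 4, 3, 7

Sorted (ascending): 22, 26, 49, 59, 66, 75, 75, 76, 83, 87, 93
The 2 values of 75 occupy positions 6–7 → each gets rank 7.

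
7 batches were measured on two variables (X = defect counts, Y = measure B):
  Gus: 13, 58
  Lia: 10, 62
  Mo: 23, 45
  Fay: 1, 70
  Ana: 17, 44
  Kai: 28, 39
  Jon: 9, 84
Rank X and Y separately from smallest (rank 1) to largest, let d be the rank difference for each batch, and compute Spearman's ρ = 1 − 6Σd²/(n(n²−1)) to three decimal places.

-0.929

Ranks of variable 1: 4, 3, 6, 1, 5, 7, 2
Ranks of variable 2: 4, 5, 3, 6, 2, 1, 7
d = r₁ − r₂: 0, -2, 3, -5, 3, 6, -5
d²: 0, 4, 9, 25, 9, 36, 25; Σd² = 108
ρ = 1 − 6·108/(7·48) = 1 − 648/336 = -0.929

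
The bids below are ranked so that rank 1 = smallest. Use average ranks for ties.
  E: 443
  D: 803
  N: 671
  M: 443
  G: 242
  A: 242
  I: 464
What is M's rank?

3.5

Sorted (ascending): 242, 242, 443, 443, 464, 671, 803
The 2 values of 242 occupy positions 1–2 → average rank (1+2)/2 = 1.5.
The 2 values of 443 occupy positions 3–4 → average rank (3+4)/2 = 3.5.
M has value 443 → rank 3.5.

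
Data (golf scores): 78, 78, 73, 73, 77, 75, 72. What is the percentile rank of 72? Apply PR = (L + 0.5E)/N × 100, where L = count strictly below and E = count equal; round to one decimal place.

N = 7.
Strictly below 72: 0. Equal to 72: 1.
PR = (0 + 0.5·1)/7 × 100 = 7.1

7.1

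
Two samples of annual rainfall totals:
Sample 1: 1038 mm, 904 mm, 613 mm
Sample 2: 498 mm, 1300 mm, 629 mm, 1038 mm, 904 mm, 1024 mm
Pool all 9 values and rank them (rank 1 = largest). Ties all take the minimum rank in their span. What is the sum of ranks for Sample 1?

Sorted (descending): 1300, 1038, 1038, 1024, 904, 904, 629, 613, 498
The 2 values of 1038 occupy positions 2–3 → each gets rank 2.
The 2 values of 904 occupy positions 5–6 → each gets rank 5.
Sample 1 values → pooled ranks: 1038→2, 904→5, 613→8
Rank sum = 2 + 5 + 8 = 15

15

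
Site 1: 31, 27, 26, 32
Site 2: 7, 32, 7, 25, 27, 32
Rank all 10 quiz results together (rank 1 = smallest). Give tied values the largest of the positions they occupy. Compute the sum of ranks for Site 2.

33

Sorted (ascending): 7, 7, 25, 26, 27, 27, 31, 32, 32, 32
The 2 values of 7 occupy positions 1–2 → each gets rank 2.
The 2 values of 27 occupy positions 5–6 → each gets rank 6.
The 3 values of 32 occupy positions 8–10 → each gets rank 10.
Site 2 values → pooled ranks: 7→2, 32→10, 7→2, 25→3, 27→6, 32→10
Rank sum = 2 + 10 + 2 + 3 + 6 + 10 = 33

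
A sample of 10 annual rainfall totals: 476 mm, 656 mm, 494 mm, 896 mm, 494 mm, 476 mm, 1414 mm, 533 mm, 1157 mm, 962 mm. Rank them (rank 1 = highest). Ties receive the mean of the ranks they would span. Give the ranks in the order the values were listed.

9.5, 5, 7.5, 4, 7.5, 9.5, 1, 6, 2, 3

Sorted (descending): 1414, 1157, 962, 896, 656, 533, 494, 494, 476, 476
The 2 values of 494 occupy positions 7–8 → average rank (7+8)/2 = 7.5.
The 2 values of 476 occupy positions 9–10 → average rank (9+10)/2 = 9.5.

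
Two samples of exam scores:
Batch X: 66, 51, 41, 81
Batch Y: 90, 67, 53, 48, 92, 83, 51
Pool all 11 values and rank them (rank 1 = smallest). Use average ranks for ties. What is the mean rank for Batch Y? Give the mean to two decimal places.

6.79

Sorted (ascending): 41, 48, 51, 51, 53, 66, 67, 81, 83, 90, 92
The 2 values of 51 occupy positions 3–4 → average rank (3+4)/2 = 3.5.
Batch Y values → pooled ranks: 90→10, 67→7, 53→5, 48→2, 92→11, 83→9, 51→3.5
Mean rank = (10 + 7 + 5 + 2 + 11 + 9 + 3.5) / 7 = 6.79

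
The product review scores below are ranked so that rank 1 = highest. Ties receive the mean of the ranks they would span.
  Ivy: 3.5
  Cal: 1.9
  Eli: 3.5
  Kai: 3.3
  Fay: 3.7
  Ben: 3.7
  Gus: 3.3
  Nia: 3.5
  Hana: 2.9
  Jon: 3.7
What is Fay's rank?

2

Sorted (descending): 3.7, 3.7, 3.7, 3.5, 3.5, 3.5, 3.3, 3.3, 2.9, 1.9
The 3 values of 3.7 occupy positions 1–3 → average rank 2.
The 3 values of 3.5 occupy positions 4–6 → average rank 5.
The 2 values of 3.3 occupy positions 7–8 → average rank (7+8)/2 = 7.5.
Fay has value 3.7 → rank 2.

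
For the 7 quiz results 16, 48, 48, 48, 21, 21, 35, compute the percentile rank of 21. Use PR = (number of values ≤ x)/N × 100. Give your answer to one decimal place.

42.9

N = 7.
Strictly below 21: 1. Equal to 21: 2.
PR = 3/7 × 100 = 42.9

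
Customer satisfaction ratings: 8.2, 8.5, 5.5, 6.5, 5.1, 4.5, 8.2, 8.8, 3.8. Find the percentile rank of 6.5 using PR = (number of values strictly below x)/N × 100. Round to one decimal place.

N = 9.
Strictly below 6.5: 4. Equal to 6.5: 1.
PR = 4/9 × 100 = 44.4

44.4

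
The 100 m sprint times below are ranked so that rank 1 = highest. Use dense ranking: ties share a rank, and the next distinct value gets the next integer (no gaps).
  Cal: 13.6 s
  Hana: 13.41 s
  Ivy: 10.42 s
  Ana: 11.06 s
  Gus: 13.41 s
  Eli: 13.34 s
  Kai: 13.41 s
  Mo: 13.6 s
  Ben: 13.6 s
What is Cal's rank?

Sorted (descending): 13.6, 13.6, 13.6, 13.41, 13.41, 13.41, 13.34, 11.06, 10.42
The 3 values of 13.6 share dense rank 1.
The 3 values of 13.41 share dense rank 2.
Remaining distinct values take the next consecutive integers.
Cal has value 13.6 s → rank 1.

1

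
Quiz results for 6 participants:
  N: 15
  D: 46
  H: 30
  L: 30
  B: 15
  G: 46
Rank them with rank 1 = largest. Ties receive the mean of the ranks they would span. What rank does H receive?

3.5

Sorted (descending): 46, 46, 30, 30, 15, 15
The 2 values of 46 occupy positions 1–2 → average rank (1+2)/2 = 1.5.
The 2 values of 30 occupy positions 3–4 → average rank (3+4)/2 = 3.5.
The 2 values of 15 occupy positions 5–6 → average rank (5+6)/2 = 5.5.
H has value 30 → rank 3.5.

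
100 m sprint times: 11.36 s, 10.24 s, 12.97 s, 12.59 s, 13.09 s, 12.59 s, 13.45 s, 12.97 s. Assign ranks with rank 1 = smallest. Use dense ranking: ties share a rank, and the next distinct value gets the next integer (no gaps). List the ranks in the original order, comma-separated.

Sorted (ascending): 10.24, 11.36, 12.59, 12.59, 12.97, 12.97, 13.09, 13.45
The 2 values of 12.59 share dense rank 3.
The 2 values of 12.97 share dense rank 4.
Remaining distinct values take the next consecutive integers.

2, 1, 4, 3, 5, 3, 6, 4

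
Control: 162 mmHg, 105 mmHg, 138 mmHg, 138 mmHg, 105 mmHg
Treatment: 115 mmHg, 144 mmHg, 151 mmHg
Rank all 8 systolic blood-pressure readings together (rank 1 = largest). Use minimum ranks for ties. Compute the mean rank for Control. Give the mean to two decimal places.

4.60

Sorted (descending): 162, 151, 144, 138, 138, 115, 105, 105
The 2 values of 138 occupy positions 4–5 → each gets rank 4.
The 2 values of 105 occupy positions 7–8 → each gets rank 7.
Control values → pooled ranks: 162→1, 105→7, 138→4, 138→4, 105→7
Mean rank = (1 + 7 + 4 + 4 + 7) / 5 = 4.60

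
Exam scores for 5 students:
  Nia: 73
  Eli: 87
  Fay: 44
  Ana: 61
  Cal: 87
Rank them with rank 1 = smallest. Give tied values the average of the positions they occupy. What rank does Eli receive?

4.5

Sorted (ascending): 44, 61, 73, 87, 87
The 2 values of 87 occupy positions 4–5 → average rank (4+5)/2 = 4.5.
Eli has value 87 → rank 4.5.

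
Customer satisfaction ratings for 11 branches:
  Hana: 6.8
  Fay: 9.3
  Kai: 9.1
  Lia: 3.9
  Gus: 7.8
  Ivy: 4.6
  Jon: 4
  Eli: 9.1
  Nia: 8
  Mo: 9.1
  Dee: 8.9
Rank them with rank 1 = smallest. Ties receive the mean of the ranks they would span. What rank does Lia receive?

Sorted (ascending): 3.9, 4, 4.6, 6.8, 7.8, 8, 8.9, 9.1, 9.1, 9.1, 9.3
The 3 values of 9.1 occupy positions 8–10 → average rank 9.
Lia has value 3.9 → rank 1.

1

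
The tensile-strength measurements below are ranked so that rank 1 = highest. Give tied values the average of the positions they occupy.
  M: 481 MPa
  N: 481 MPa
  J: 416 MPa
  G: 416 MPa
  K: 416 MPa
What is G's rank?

Sorted (descending): 481, 481, 416, 416, 416
The 2 values of 481 occupy positions 1–2 → average rank (1+2)/2 = 1.5.
The 3 values of 416 occupy positions 3–5 → average rank 4.
G has value 416 MPa → rank 4.

4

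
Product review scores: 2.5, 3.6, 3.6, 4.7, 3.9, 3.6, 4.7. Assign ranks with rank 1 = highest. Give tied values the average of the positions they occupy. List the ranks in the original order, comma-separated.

Sorted (descending): 4.7, 4.7, 3.9, 3.6, 3.6, 3.6, 2.5
The 2 values of 4.7 occupy positions 1–2 → average rank (1+2)/2 = 1.5.
The 3 values of 3.6 occupy positions 4–6 → average rank 5.

7, 5, 5, 1.5, 3, 5, 1.5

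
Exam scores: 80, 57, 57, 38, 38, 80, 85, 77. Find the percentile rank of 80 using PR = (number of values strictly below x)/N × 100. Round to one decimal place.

N = 8.
Strictly below 80: 5. Equal to 80: 2.
PR = 5/8 × 100 = 62.5

62.5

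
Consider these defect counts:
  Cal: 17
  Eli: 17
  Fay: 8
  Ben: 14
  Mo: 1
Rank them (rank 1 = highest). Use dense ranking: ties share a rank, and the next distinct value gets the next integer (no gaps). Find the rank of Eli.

1

Sorted (descending): 17, 17, 14, 8, 1
The 2 values of 17 share dense rank 1.
Remaining distinct values take the next consecutive integers.
Eli has value 17 → rank 1.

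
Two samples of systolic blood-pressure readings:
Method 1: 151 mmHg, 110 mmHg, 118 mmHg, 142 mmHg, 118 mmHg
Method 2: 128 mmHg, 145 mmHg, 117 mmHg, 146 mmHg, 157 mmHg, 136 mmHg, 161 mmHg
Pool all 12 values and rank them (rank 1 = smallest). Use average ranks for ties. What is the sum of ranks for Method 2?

53

Sorted (ascending): 110, 117, 118, 118, 128, 136, 142, 145, 146, 151, 157, 161
The 2 values of 118 occupy positions 3–4 → average rank (3+4)/2 = 3.5.
Method 2 values → pooled ranks: 128→5, 145→8, 117→2, 146→9, 157→11, 136→6, 161→12
Rank sum = 5 + 8 + 2 + 9 + 11 + 6 + 12 = 53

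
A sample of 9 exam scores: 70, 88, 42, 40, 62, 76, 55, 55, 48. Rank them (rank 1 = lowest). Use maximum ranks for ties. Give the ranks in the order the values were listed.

Sorted (ascending): 40, 42, 48, 55, 55, 62, 70, 76, 88
The 2 values of 55 occupy positions 4–5 → each gets rank 5.

7, 9, 2, 1, 6, 8, 5, 5, 3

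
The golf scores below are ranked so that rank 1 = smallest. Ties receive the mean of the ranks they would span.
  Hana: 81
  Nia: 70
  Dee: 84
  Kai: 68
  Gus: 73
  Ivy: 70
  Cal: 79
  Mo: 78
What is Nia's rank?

Sorted (ascending): 68, 70, 70, 73, 78, 79, 81, 84
The 2 values of 70 occupy positions 2–3 → average rank (2+3)/2 = 2.5.
Nia has value 70 → rank 2.5.

2.5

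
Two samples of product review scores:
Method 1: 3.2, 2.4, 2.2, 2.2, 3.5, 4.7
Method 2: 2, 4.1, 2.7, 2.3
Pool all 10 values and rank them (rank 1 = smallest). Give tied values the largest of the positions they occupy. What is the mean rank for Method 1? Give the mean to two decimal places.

6.00

Sorted (ascending): 2, 2.2, 2.2, 2.3, 2.4, 2.7, 3.2, 3.5, 4.1, 4.7
The 2 values of 2.2 occupy positions 2–3 → each gets rank 3.
Method 1 values → pooled ranks: 3.2→7, 2.4→5, 2.2→3, 2.2→3, 3.5→8, 4.7→10
Mean rank = (7 + 5 + 3 + 3 + 8 + 10) / 6 = 6.00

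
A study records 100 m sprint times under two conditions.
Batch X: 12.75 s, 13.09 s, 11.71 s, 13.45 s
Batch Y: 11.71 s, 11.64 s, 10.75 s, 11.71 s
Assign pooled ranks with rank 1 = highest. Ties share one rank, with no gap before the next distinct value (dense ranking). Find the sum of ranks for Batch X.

10

Sorted (descending): 13.45, 13.09, 12.75, 11.71, 11.71, 11.71, 11.64, 10.75
The 3 values of 11.71 share dense rank 4.
Remaining distinct values take the next consecutive integers.
Batch X values → pooled ranks: 12.75→3, 13.09→2, 11.71→4, 13.45→1
Rank sum = 3 + 2 + 4 + 1 = 10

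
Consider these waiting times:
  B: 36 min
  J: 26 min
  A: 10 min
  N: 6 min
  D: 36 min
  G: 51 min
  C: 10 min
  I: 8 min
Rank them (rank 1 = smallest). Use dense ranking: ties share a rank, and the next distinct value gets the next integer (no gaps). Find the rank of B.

Sorted (ascending): 6, 8, 10, 10, 26, 36, 36, 51
The 2 values of 10 share dense rank 3.
The 2 values of 36 share dense rank 5.
Remaining distinct values take the next consecutive integers.
B has value 36 min → rank 5.

5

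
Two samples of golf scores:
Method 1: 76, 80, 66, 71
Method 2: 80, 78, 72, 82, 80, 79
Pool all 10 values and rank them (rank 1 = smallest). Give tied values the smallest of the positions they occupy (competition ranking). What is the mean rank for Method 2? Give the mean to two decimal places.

Sorted (ascending): 66, 71, 72, 76, 78, 79, 80, 80, 80, 82
The 3 values of 80 occupy positions 7–9 → each gets rank 7.
Method 2 values → pooled ranks: 80→7, 78→5, 72→3, 82→10, 80→7, 79→6
Mean rank = (7 + 5 + 3 + 10 + 7 + 6) / 6 = 6.33

6.33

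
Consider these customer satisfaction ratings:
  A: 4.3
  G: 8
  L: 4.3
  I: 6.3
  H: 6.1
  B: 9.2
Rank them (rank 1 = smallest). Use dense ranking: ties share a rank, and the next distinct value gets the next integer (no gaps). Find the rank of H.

2

Sorted (ascending): 4.3, 4.3, 6.1, 6.3, 8, 9.2
The 2 values of 4.3 share dense rank 1.
Remaining distinct values take the next consecutive integers.
H has value 6.1 → rank 2.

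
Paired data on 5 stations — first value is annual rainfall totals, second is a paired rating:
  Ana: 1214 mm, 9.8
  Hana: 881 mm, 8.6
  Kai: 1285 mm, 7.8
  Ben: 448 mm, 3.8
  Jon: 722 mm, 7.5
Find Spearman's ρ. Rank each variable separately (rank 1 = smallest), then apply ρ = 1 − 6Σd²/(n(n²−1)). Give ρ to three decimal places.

0.700

Ranks of variable 1: 4, 3, 5, 1, 2
Ranks of variable 2: 5, 4, 3, 1, 2
d = r₁ − r₂: -1, -1, 2, 0, 0
d²: 1, 1, 4, 0, 0; Σd² = 6
ρ = 1 − 6·6/(5·24) = 1 − 36/120 = 0.700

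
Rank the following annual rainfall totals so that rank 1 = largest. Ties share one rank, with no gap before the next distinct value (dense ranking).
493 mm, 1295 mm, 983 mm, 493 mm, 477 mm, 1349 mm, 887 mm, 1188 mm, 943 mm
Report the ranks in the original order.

7, 2, 4, 7, 8, 1, 6, 3, 5

Sorted (descending): 1349, 1295, 1188, 983, 943, 887, 493, 493, 477
The 2 values of 493 share dense rank 7.
Remaining distinct values take the next consecutive integers.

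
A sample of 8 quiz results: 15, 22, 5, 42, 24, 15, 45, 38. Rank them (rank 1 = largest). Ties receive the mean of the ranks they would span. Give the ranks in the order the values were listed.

Sorted (descending): 45, 42, 38, 24, 22, 15, 15, 5
The 2 values of 15 occupy positions 6–7 → average rank (6+7)/2 = 6.5.

6.5, 5, 8, 2, 4, 6.5, 1, 3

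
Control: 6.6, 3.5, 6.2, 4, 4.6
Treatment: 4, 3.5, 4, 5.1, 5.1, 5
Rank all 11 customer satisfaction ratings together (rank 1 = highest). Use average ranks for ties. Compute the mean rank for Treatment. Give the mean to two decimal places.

6.42

Sorted (descending): 6.6, 6.2, 5.1, 5.1, 5, 4.6, 4, 4, 4, 3.5, 3.5
The 2 values of 5.1 occupy positions 3–4 → average rank (3+4)/2 = 3.5.
The 3 values of 4 occupy positions 7–9 → average rank 8.
The 2 values of 3.5 occupy positions 10–11 → average rank (10+11)/2 = 10.5.
Treatment values → pooled ranks: 4→8, 3.5→10.5, 4→8, 5.1→3.5, 5.1→3.5, 5→5
Mean rank = (8 + 10.5 + 8 + 3.5 + 3.5 + 5) / 6 = 6.42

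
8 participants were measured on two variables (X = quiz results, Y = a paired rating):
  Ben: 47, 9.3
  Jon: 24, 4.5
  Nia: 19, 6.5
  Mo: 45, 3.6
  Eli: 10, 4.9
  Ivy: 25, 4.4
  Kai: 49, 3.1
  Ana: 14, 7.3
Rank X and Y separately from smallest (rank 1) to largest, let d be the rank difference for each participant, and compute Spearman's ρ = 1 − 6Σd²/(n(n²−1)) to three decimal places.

Ranks of variable 1: 7, 4, 3, 6, 1, 5, 8, 2
Ranks of variable 2: 8, 4, 6, 2, 5, 3, 1, 7
d = r₁ − r₂: -1, 0, -3, 4, -4, 2, 7, -5
d²: 1, 0, 9, 16, 16, 4, 49, 25; Σd² = 120
ρ = 1 − 6·120/(8·63) = 1 − 720/504 = -0.429

-0.429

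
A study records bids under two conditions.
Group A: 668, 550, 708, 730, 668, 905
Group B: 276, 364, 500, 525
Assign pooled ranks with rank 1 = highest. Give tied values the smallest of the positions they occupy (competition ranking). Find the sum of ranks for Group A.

Sorted (descending): 905, 730, 708, 668, 668, 550, 525, 500, 364, 276
The 2 values of 668 occupy positions 4–5 → each gets rank 4.
Group A values → pooled ranks: 668→4, 550→6, 708→3, 730→2, 668→4, 905→1
Rank sum = 4 + 6 + 3 + 2 + 4 + 1 = 20

20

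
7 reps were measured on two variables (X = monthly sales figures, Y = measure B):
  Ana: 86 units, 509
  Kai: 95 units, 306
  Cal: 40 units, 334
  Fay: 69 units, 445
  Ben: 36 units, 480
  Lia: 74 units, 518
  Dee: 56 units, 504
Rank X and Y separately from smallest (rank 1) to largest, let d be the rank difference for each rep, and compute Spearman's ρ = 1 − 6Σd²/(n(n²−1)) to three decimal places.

Ranks of variable 1: 6, 7, 2, 4, 1, 5, 3
Ranks of variable 2: 6, 1, 2, 3, 4, 7, 5
d = r₁ − r₂: 0, 6, 0, 1, -3, -2, -2
d²: 0, 36, 0, 1, 9, 4, 4; Σd² = 54
ρ = 1 − 6·54/(7·48) = 1 − 324/336 = 0.036

0.036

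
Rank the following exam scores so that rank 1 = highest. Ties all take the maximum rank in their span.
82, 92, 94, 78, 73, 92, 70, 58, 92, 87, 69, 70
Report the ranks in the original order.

6, 4, 1, 7, 8, 4, 10, 12, 4, 5, 11, 10

Sorted (descending): 94, 92, 92, 92, 87, 82, 78, 73, 70, 70, 69, 58
The 3 values of 92 occupy positions 2–4 → each gets rank 4.
The 2 values of 70 occupy positions 9–10 → each gets rank 10.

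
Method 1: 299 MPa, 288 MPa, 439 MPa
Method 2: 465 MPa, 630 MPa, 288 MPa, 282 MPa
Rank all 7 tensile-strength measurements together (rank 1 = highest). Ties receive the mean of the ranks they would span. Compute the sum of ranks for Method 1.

Sorted (descending): 630, 465, 439, 299, 288, 288, 282
The 2 values of 288 occupy positions 5–6 → average rank (5+6)/2 = 5.5.
Method 1 values → pooled ranks: 299→4, 288→5.5, 439→3
Rank sum = 4 + 5.5 + 3 = 12.5

12.5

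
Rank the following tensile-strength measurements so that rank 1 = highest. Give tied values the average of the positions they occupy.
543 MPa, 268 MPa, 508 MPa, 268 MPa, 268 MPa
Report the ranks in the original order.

Sorted (descending): 543, 508, 268, 268, 268
The 3 values of 268 occupy positions 3–5 → average rank 4.

1, 4, 2, 4, 4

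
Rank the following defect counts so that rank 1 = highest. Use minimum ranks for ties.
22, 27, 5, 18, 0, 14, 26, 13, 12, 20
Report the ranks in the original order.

3, 1, 9, 5, 10, 6, 2, 7, 8, 4

Sorted (descending): 27, 26, 22, 20, 18, 14, 13, 12, 5, 0
No ties — each value takes its position as its rank.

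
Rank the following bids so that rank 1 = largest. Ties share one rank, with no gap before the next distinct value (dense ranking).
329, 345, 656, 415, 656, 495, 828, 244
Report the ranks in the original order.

6, 5, 2, 4, 2, 3, 1, 7

Sorted (descending): 828, 656, 656, 495, 415, 345, 329, 244
The 2 values of 656 share dense rank 2.
Remaining distinct values take the next consecutive integers.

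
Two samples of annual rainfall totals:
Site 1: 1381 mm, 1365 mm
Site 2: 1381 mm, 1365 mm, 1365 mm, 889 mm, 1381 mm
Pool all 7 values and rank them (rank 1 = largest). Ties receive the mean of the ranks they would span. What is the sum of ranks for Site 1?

7

Sorted (descending): 1381, 1381, 1381, 1365, 1365, 1365, 889
The 3 values of 1381 occupy positions 1–3 → average rank 2.
The 3 values of 1365 occupy positions 4–6 → average rank 5.
Site 1 values → pooled ranks: 1381→2, 1365→5
Rank sum = 2 + 5 = 7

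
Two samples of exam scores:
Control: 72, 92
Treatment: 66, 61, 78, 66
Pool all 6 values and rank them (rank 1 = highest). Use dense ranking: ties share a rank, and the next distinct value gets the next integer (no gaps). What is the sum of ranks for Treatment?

15

Sorted (descending): 92, 78, 72, 66, 66, 61
The 2 values of 66 share dense rank 4.
Remaining distinct values take the next consecutive integers.
Treatment values → pooled ranks: 66→4, 61→5, 78→2, 66→4
Rank sum = 4 + 5 + 2 + 4 = 15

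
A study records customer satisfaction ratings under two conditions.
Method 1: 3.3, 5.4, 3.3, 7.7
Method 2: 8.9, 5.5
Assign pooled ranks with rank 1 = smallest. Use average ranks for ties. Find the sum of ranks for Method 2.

10

Sorted (ascending): 3.3, 3.3, 5.4, 5.5, 7.7, 8.9
The 2 values of 3.3 occupy positions 1–2 → average rank (1+2)/2 = 1.5.
Method 2 values → pooled ranks: 8.9→6, 5.5→4
Rank sum = 6 + 4 = 10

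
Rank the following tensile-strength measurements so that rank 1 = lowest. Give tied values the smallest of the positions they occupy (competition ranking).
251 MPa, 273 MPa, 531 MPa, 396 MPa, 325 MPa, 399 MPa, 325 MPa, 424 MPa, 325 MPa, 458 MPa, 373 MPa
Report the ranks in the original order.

Sorted (ascending): 251, 273, 325, 325, 325, 373, 396, 399, 424, 458, 531
The 3 values of 325 occupy positions 3–5 → each gets rank 3.

1, 2, 11, 7, 3, 8, 3, 9, 3, 10, 6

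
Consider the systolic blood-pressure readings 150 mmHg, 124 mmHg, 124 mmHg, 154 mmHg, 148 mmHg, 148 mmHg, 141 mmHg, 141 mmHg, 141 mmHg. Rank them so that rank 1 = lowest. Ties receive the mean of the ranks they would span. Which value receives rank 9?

Sorted (ascending): 124, 124, 141, 141, 141, 148, 148, 150, 154
The 2 values of 124 occupy positions 1–2 → average rank (1+2)/2 = 1.5.
The 3 values of 141 occupy positions 3–5 → average rank 4.
The 2 values of 148 occupy positions 6–7 → average rank (6+7)/2 = 6.5.
Rank 9 → value 154.

154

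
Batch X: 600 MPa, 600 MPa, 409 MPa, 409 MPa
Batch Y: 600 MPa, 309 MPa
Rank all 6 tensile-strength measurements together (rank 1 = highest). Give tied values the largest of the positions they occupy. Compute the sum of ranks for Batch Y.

Sorted (descending): 600, 600, 600, 409, 409, 309
The 3 values of 600 occupy positions 1–3 → each gets rank 3.
The 2 values of 409 occupy positions 4–5 → each gets rank 5.
Batch Y values → pooled ranks: 600→3, 309→6
Rank sum = 3 + 6 = 9

9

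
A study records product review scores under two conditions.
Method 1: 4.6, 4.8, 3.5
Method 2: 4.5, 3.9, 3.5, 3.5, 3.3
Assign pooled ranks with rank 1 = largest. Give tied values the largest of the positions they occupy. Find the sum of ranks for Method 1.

10

Sorted (descending): 4.8, 4.6, 4.5, 3.9, 3.5, 3.5, 3.5, 3.3
The 3 values of 3.5 occupy positions 5–7 → each gets rank 7.
Method 1 values → pooled ranks: 4.6→2, 4.8→1, 3.5→7
Rank sum = 2 + 1 + 7 = 10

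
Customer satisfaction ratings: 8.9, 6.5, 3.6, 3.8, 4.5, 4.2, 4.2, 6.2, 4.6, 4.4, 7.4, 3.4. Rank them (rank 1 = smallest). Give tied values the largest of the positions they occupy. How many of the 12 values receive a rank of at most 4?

3

Sorted (ascending): 3.4, 3.6, 3.8, 4.2, 4.2, 4.4, 4.5, 4.6, 6.2, 6.5, 7.4, 8.9
The 2 values of 4.2 occupy positions 4–5 → each gets rank 5.
Ranks ≤ 4: {1, 2, 3} → 3 values.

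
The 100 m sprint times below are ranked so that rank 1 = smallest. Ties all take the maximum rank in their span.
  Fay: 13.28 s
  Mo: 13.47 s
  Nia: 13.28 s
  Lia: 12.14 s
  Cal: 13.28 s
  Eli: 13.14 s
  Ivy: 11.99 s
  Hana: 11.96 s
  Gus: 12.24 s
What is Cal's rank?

Sorted (ascending): 11.96, 11.99, 12.14, 12.24, 13.14, 13.28, 13.28, 13.28, 13.47
The 3 values of 13.28 occupy positions 6–8 → each gets rank 8.
Cal has value 13.28 s → rank 8.

8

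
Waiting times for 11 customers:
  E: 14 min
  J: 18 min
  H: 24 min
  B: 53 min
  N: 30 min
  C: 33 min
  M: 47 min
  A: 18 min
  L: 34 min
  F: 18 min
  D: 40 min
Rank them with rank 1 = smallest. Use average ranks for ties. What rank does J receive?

3

Sorted (ascending): 14, 18, 18, 18, 24, 30, 33, 34, 40, 47, 53
The 3 values of 18 occupy positions 2–4 → average rank 3.
J has value 18 min → rank 3.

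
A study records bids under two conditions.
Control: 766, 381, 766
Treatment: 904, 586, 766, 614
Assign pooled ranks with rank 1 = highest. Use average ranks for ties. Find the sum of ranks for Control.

13

Sorted (descending): 904, 766, 766, 766, 614, 586, 381
The 3 values of 766 occupy positions 2–4 → average rank 3.
Control values → pooled ranks: 766→3, 381→7, 766→3
Rank sum = 3 + 7 + 3 = 13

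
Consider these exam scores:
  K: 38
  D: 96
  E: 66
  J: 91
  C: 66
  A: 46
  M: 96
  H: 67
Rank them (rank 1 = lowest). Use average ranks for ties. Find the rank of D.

7.5

Sorted (ascending): 38, 46, 66, 66, 67, 91, 96, 96
The 2 values of 66 occupy positions 3–4 → average rank (3+4)/2 = 3.5.
The 2 values of 96 occupy positions 7–8 → average rank (7+8)/2 = 7.5.
D has value 96 → rank 7.5.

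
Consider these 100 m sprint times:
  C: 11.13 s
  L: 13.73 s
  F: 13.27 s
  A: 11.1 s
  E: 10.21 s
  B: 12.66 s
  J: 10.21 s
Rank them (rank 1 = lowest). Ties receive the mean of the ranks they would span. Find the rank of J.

Sorted (ascending): 10.21, 10.21, 11.1, 11.13, 12.66, 13.27, 13.73
The 2 values of 10.21 occupy positions 1–2 → average rank (1+2)/2 = 1.5.
J has value 10.21 s → rank 1.5.

1.5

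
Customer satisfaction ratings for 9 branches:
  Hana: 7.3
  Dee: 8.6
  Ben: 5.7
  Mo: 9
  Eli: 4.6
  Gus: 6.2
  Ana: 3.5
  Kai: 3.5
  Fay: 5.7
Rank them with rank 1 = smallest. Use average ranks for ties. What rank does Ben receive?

4.5

Sorted (ascending): 3.5, 3.5, 4.6, 5.7, 5.7, 6.2, 7.3, 8.6, 9
The 2 values of 3.5 occupy positions 1–2 → average rank (1+2)/2 = 1.5.
The 2 values of 5.7 occupy positions 4–5 → average rank (4+5)/2 = 4.5.
Ben has value 5.7 → rank 4.5.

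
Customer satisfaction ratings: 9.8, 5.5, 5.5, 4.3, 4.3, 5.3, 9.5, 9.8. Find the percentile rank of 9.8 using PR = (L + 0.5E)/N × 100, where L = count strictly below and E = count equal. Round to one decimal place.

N = 8.
Strictly below 9.8: 6. Equal to 9.8: 2.
PR = (6 + 0.5·2)/8 × 100 = 87.5

87.5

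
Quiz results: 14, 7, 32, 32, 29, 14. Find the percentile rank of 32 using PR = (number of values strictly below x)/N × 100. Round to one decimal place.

66.7

N = 6.
Strictly below 32: 4. Equal to 32: 2.
PR = 4/6 × 100 = 66.7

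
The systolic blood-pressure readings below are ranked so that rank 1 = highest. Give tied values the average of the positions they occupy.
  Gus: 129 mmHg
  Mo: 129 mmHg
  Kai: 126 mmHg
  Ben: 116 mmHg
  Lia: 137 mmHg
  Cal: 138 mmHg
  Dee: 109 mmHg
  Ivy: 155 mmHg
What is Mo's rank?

4.5

Sorted (descending): 155, 138, 137, 129, 129, 126, 116, 109
The 2 values of 129 occupy positions 4–5 → average rank (4+5)/2 = 4.5.
Mo has value 129 mmHg → rank 4.5.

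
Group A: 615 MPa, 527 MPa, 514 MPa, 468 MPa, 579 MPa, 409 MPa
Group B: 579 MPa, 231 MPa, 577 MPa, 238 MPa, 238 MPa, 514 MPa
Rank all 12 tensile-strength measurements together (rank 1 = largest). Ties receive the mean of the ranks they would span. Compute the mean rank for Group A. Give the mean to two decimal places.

Sorted (descending): 615, 579, 579, 577, 527, 514, 514, 468, 409, 238, 238, 231
The 2 values of 579 occupy positions 2–3 → average rank (2+3)/2 = 2.5.
The 2 values of 514 occupy positions 6–7 → average rank (6+7)/2 = 6.5.
The 2 values of 238 occupy positions 10–11 → average rank (10+11)/2 = 10.5.
Group A values → pooled ranks: 615→1, 527→5, 514→6.5, 468→8, 579→2.5, 409→9
Mean rank = (1 + 5 + 6.5 + 8 + 2.5 + 9) / 6 = 5.33

5.33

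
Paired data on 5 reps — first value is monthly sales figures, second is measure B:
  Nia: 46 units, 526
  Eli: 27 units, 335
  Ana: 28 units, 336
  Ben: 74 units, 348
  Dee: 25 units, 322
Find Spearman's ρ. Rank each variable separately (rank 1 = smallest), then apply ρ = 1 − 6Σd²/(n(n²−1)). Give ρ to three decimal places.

Ranks of variable 1: 4, 2, 3, 5, 1
Ranks of variable 2: 5, 2, 3, 4, 1
d = r₁ − r₂: -1, 0, 0, 1, 0
d²: 1, 0, 0, 1, 0; Σd² = 2
ρ = 1 − 6·2/(5·24) = 1 − 12/120 = 0.900

0.900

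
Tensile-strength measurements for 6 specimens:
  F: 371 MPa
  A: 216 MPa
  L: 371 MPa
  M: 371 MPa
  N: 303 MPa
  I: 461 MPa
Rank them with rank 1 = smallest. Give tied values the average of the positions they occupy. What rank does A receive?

1

Sorted (ascending): 216, 303, 371, 371, 371, 461
The 3 values of 371 occupy positions 3–5 → average rank 4.
A has value 216 MPa → rank 1.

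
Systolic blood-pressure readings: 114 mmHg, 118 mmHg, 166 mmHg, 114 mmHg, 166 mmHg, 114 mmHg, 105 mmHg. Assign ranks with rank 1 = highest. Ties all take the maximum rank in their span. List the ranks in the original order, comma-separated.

6, 3, 2, 6, 2, 6, 7

Sorted (descending): 166, 166, 118, 114, 114, 114, 105
The 2 values of 166 occupy positions 1–2 → each gets rank 2.
The 3 values of 114 occupy positions 4–6 → each gets rank 6.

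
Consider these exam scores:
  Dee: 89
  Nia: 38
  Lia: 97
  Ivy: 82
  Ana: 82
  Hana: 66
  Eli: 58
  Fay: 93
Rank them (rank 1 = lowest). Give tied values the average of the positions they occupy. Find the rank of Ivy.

4.5

Sorted (ascending): 38, 58, 66, 82, 82, 89, 93, 97
The 2 values of 82 occupy positions 4–5 → average rank (4+5)/2 = 4.5.
Ivy has value 82 → rank 4.5.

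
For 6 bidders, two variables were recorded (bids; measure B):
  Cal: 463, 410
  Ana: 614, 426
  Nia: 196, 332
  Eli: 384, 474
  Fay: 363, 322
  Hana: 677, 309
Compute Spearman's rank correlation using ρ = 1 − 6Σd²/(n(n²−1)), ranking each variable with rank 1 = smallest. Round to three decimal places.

Ranks of variable 1: 4, 5, 1, 3, 2, 6
Ranks of variable 2: 4, 5, 3, 6, 2, 1
d = r₁ − r₂: 0, 0, -2, -3, 0, 5
d²: 0, 0, 4, 9, 0, 25; Σd² = 38
ρ = 1 − 6·38/(6·35) = 1 − 228/210 = -0.086

-0.086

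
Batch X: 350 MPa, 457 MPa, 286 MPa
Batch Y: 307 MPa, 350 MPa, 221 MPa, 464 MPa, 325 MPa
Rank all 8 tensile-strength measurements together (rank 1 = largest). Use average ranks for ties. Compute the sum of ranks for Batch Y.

Sorted (descending): 464, 457, 350, 350, 325, 307, 286, 221
The 2 values of 350 occupy positions 3–4 → average rank (3+4)/2 = 3.5.
Batch Y values → pooled ranks: 307→6, 350→3.5, 221→8, 464→1, 325→5
Rank sum = 6 + 3.5 + 8 + 1 + 5 = 23.5

23.5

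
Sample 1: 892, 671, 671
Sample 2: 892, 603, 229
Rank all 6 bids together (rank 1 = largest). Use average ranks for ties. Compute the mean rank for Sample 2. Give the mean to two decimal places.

Sorted (descending): 892, 892, 671, 671, 603, 229
The 2 values of 892 occupy positions 1–2 → average rank (1+2)/2 = 1.5.
The 2 values of 671 occupy positions 3–4 → average rank (3+4)/2 = 3.5.
Sample 2 values → pooled ranks: 892→1.5, 603→5, 229→6
Mean rank = (1.5 + 5 + 6) / 3 = 4.17

4.17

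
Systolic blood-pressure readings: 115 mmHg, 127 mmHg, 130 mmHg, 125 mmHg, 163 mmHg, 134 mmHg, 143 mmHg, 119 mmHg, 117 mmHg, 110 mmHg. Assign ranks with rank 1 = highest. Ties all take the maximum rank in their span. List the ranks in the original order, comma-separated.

9, 5, 4, 6, 1, 3, 2, 7, 8, 10

Sorted (descending): 163, 143, 134, 130, 127, 125, 119, 117, 115, 110
No ties — each value takes its position as its rank.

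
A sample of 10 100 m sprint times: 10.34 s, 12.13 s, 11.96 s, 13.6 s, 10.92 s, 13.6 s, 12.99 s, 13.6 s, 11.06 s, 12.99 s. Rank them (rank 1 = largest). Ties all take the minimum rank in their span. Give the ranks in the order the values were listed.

10, 6, 7, 1, 9, 1, 4, 1, 8, 4

Sorted (descending): 13.6, 13.6, 13.6, 12.99, 12.99, 12.13, 11.96, 11.06, 10.92, 10.34
The 3 values of 13.6 occupy positions 1–3 → each gets rank 1.
The 2 values of 12.99 occupy positions 4–5 → each gets rank 4.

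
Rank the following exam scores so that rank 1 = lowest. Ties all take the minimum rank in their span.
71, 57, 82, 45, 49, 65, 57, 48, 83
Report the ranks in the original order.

7, 4, 8, 1, 3, 6, 4, 2, 9

Sorted (ascending): 45, 48, 49, 57, 57, 65, 71, 82, 83
The 2 values of 57 occupy positions 4–5 → each gets rank 4.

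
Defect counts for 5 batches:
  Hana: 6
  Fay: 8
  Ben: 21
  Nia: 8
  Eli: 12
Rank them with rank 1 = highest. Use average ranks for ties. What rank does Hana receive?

5

Sorted (descending): 21, 12, 8, 8, 6
The 2 values of 8 occupy positions 3–4 → average rank (3+4)/2 = 3.5.
Hana has value 6 → rank 5.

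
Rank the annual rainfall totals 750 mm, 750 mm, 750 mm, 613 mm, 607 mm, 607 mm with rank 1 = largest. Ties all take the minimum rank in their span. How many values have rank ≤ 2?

Sorted (descending): 750, 750, 750, 613, 607, 607
The 3 values of 750 occupy positions 1–3 → each gets rank 1.
The 2 values of 607 occupy positions 5–6 → each gets rank 5.
Ranks ≤ 2: {1, 1, 1} → 3 values.

3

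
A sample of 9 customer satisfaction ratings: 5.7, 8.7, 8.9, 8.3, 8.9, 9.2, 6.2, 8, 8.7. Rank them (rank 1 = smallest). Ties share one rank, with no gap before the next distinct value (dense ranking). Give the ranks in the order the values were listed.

1, 5, 6, 4, 6, 7, 2, 3, 5

Sorted (ascending): 5.7, 6.2, 8, 8.3, 8.7, 8.7, 8.9, 8.9, 9.2
The 2 values of 8.7 share dense rank 5.
The 2 values of 8.9 share dense rank 6.
Remaining distinct values take the next consecutive integers.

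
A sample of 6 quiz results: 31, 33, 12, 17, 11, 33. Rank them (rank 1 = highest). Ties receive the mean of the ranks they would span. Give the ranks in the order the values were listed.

Sorted (descending): 33, 33, 31, 17, 12, 11
The 2 values of 33 occupy positions 1–2 → average rank (1+2)/2 = 1.5.

3, 1.5, 5, 4, 6, 1.5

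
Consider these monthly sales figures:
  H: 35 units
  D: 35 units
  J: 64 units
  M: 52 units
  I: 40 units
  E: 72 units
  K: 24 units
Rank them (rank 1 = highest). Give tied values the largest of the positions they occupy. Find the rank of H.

6

Sorted (descending): 72, 64, 52, 40, 35, 35, 24
The 2 values of 35 occupy positions 5–6 → each gets rank 6.
H has value 35 units → rank 6.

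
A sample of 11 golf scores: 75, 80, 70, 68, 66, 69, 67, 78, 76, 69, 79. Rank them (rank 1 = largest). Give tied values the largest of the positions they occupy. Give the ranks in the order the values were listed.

Sorted (descending): 80, 79, 78, 76, 75, 70, 69, 69, 68, 67, 66
The 2 values of 69 occupy positions 7–8 → each gets rank 8.

5, 1, 6, 9, 11, 8, 10, 3, 4, 8, 2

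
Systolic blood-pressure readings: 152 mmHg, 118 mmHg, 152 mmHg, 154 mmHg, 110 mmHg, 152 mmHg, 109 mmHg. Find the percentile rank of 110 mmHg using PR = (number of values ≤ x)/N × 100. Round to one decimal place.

28.6

N = 7.
Strictly below 110: 1. Equal to 110: 1.
PR = 2/7 × 100 = 28.6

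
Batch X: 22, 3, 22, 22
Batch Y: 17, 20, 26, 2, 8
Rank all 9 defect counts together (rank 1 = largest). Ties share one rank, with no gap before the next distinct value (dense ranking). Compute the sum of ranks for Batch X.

Sorted (descending): 26, 22, 22, 22, 20, 17, 8, 3, 2
The 3 values of 22 share dense rank 2.
Remaining distinct values take the next consecutive integers.
Batch X values → pooled ranks: 22→2, 3→6, 22→2, 22→2
Rank sum = 2 + 6 + 2 + 2 = 12

12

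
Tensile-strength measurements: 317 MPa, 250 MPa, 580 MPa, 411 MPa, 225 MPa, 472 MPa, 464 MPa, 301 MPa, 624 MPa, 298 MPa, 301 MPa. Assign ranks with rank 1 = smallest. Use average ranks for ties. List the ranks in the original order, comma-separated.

6, 2, 10, 7, 1, 9, 8, 4.5, 11, 3, 4.5

Sorted (ascending): 225, 250, 298, 301, 301, 317, 411, 464, 472, 580, 624
The 2 values of 301 occupy positions 4–5 → average rank (4+5)/2 = 4.5.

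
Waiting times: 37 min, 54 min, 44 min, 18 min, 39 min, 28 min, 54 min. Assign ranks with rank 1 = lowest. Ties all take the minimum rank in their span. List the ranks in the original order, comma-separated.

3, 6, 5, 1, 4, 2, 6

Sorted (ascending): 18, 28, 37, 39, 44, 54, 54
The 2 values of 54 occupy positions 6–7 → each gets rank 6.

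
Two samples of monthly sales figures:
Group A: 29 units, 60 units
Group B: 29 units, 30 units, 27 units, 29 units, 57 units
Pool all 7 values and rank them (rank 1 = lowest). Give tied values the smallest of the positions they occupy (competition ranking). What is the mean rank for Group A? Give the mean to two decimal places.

4.50

Sorted (ascending): 27, 29, 29, 29, 30, 57, 60
The 3 values of 29 occupy positions 2–4 → each gets rank 2.
Group A values → pooled ranks: 29→2, 60→7
Mean rank = (2 + 7) / 2 = 4.50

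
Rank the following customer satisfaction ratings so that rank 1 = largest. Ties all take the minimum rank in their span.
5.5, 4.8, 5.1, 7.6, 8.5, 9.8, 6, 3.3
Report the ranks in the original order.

Sorted (descending): 9.8, 8.5, 7.6, 6, 5.5, 5.1, 4.8, 3.3
No ties — each value takes its position as its rank.

5, 7, 6, 3, 2, 1, 4, 8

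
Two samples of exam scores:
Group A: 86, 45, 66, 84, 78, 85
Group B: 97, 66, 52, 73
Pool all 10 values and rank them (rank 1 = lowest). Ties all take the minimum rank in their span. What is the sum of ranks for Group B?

20

Sorted (ascending): 45, 52, 66, 66, 73, 78, 84, 85, 86, 97
The 2 values of 66 occupy positions 3–4 → each gets rank 3.
Group B values → pooled ranks: 97→10, 66→3, 52→2, 73→5
Rank sum = 10 + 3 + 2 + 5 = 20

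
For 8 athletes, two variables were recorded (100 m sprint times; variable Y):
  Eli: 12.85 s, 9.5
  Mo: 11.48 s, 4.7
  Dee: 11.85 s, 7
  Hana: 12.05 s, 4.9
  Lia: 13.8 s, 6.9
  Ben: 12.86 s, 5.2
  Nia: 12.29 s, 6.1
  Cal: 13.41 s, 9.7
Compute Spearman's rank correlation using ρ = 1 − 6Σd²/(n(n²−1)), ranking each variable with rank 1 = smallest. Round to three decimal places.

0.524

Ranks of variable 1: 5, 1, 2, 3, 8, 6, 4, 7
Ranks of variable 2: 7, 1, 6, 2, 5, 3, 4, 8
d = r₁ − r₂: -2, 0, -4, 1, 3, 3, 0, -1
d²: 4, 0, 16, 1, 9, 9, 0, 1; Σd² = 40
ρ = 1 − 6·40/(8·63) = 1 − 240/504 = 0.524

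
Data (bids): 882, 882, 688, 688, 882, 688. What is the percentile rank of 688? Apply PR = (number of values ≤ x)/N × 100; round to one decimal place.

50.0

N = 6.
Strictly below 688: 0. Equal to 688: 3.
PR = 3/6 × 100 = 50.0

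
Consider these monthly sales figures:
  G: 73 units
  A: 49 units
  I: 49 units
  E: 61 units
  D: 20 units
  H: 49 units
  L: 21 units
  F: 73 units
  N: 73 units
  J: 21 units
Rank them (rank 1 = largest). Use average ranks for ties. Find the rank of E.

Sorted (descending): 73, 73, 73, 61, 49, 49, 49, 21, 21, 20
The 3 values of 73 occupy positions 1–3 → average rank 2.
The 3 values of 49 occupy positions 5–7 → average rank 6.
The 2 values of 21 occupy positions 8–9 → average rank (8+9)/2 = 8.5.
E has value 61 units → rank 4.

4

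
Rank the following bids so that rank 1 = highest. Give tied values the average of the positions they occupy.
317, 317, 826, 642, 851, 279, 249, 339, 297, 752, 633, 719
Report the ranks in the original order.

Sorted (descending): 851, 826, 752, 719, 642, 633, 339, 317, 317, 297, 279, 249
The 2 values of 317 occupy positions 8–9 → average rank (8+9)/2 = 8.5.

8.5, 8.5, 2, 5, 1, 11, 12, 7, 10, 3, 6, 4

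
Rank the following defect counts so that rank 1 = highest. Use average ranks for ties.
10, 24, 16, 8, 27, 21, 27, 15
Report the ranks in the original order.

7, 3, 5, 8, 1.5, 4, 1.5, 6

Sorted (descending): 27, 27, 24, 21, 16, 15, 10, 8
The 2 values of 27 occupy positions 1–2 → average rank (1+2)/2 = 1.5.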